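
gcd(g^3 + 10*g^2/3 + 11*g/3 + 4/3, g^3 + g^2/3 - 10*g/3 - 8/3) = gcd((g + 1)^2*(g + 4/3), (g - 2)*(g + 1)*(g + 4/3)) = g^2 + 7*g/3 + 4/3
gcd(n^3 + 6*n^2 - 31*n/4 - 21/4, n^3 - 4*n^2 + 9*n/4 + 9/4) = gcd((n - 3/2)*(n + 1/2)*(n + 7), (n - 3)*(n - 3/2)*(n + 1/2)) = n^2 - n - 3/4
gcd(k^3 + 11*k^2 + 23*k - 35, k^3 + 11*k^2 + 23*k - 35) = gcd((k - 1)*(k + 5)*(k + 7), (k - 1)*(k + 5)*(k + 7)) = k^3 + 11*k^2 + 23*k - 35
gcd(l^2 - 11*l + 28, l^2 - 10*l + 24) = l - 4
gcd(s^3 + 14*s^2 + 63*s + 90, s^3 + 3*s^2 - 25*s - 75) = s^2 + 8*s + 15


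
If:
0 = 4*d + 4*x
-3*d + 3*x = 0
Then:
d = 0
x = 0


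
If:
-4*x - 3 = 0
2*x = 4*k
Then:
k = -3/8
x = -3/4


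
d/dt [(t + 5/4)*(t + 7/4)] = 2*t + 3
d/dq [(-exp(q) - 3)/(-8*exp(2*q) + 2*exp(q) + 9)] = (-2*(exp(q) + 3)*(8*exp(q) - 1) + 8*exp(2*q) - 2*exp(q) - 9)*exp(q)/(-8*exp(2*q) + 2*exp(q) + 9)^2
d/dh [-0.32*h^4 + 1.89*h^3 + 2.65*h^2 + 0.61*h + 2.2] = -1.28*h^3 + 5.67*h^2 + 5.3*h + 0.61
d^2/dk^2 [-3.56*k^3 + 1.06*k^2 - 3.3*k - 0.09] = 2.12 - 21.36*k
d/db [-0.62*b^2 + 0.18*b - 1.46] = 0.18 - 1.24*b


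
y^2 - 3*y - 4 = (y - 4)*(y + 1)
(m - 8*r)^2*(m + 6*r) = m^3 - 10*m^2*r - 32*m*r^2 + 384*r^3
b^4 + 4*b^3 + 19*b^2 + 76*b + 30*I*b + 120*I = (b + 4)*(b - 5*I)*(b + 2*I)*(b + 3*I)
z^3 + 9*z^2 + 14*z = z*(z + 2)*(z + 7)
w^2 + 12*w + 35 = (w + 5)*(w + 7)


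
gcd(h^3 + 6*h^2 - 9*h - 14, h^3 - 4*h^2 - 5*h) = h + 1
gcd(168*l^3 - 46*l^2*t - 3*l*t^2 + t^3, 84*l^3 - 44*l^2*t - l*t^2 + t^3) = -42*l^2 + l*t + t^2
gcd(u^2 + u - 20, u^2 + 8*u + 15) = u + 5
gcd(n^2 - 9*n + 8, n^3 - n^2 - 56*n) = n - 8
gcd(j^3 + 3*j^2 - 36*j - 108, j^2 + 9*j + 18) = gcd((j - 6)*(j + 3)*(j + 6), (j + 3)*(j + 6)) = j^2 + 9*j + 18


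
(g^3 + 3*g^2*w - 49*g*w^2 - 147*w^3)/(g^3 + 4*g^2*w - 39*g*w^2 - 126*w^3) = (-g + 7*w)/(-g + 6*w)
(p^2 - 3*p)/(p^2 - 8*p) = (p - 3)/(p - 8)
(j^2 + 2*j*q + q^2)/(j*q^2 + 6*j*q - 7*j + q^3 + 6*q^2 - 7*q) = (j + q)/(q^2 + 6*q - 7)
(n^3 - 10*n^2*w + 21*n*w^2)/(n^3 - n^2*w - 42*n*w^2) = (n - 3*w)/(n + 6*w)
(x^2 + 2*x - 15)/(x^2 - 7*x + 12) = (x + 5)/(x - 4)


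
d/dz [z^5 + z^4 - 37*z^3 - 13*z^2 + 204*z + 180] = 5*z^4 + 4*z^3 - 111*z^2 - 26*z + 204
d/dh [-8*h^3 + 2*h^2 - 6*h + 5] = -24*h^2 + 4*h - 6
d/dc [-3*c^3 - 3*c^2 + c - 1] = -9*c^2 - 6*c + 1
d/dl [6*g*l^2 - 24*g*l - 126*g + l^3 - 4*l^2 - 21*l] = 12*g*l - 24*g + 3*l^2 - 8*l - 21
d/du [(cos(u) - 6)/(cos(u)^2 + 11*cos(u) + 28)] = (cos(u)^2 - 12*cos(u) - 94)*sin(u)/(cos(u)^2 + 11*cos(u) + 28)^2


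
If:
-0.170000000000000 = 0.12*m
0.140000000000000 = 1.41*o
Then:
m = -1.42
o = 0.10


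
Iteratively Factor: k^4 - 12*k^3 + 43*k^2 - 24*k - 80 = (k - 4)*(k^3 - 8*k^2 + 11*k + 20) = (k - 4)*(k + 1)*(k^2 - 9*k + 20) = (k - 5)*(k - 4)*(k + 1)*(k - 4)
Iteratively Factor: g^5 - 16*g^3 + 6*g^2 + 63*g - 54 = (g + 3)*(g^4 - 3*g^3 - 7*g^2 + 27*g - 18) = (g - 2)*(g + 3)*(g^3 - g^2 - 9*g + 9) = (g - 3)*(g - 2)*(g + 3)*(g^2 + 2*g - 3) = (g - 3)*(g - 2)*(g + 3)^2*(g - 1)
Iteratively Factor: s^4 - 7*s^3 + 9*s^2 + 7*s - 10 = (s - 2)*(s^3 - 5*s^2 - s + 5) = (s - 2)*(s + 1)*(s^2 - 6*s + 5) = (s - 2)*(s - 1)*(s + 1)*(s - 5)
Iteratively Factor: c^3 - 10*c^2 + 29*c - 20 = (c - 5)*(c^2 - 5*c + 4) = (c - 5)*(c - 1)*(c - 4)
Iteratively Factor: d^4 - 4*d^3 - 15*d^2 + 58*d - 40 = (d - 1)*(d^3 - 3*d^2 - 18*d + 40) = (d - 1)*(d + 4)*(d^2 - 7*d + 10) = (d - 5)*(d - 1)*(d + 4)*(d - 2)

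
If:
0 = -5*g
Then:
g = 0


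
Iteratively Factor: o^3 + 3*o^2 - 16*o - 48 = (o - 4)*(o^2 + 7*o + 12) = (o - 4)*(o + 3)*(o + 4)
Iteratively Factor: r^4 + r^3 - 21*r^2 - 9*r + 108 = (r - 3)*(r^3 + 4*r^2 - 9*r - 36) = (r - 3)*(r + 4)*(r^2 - 9) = (r - 3)*(r + 3)*(r + 4)*(r - 3)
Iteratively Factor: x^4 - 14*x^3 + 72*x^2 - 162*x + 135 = (x - 3)*(x^3 - 11*x^2 + 39*x - 45) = (x - 3)^2*(x^2 - 8*x + 15) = (x - 3)^3*(x - 5)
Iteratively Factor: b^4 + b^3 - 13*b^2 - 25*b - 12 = (b - 4)*(b^3 + 5*b^2 + 7*b + 3) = (b - 4)*(b + 3)*(b^2 + 2*b + 1) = (b - 4)*(b + 1)*(b + 3)*(b + 1)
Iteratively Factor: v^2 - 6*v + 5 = (v - 1)*(v - 5)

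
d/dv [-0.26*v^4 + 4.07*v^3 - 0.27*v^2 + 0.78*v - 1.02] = -1.04*v^3 + 12.21*v^2 - 0.54*v + 0.78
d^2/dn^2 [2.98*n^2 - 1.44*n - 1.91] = 5.96000000000000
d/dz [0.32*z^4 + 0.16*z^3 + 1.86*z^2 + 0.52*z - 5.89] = 1.28*z^3 + 0.48*z^2 + 3.72*z + 0.52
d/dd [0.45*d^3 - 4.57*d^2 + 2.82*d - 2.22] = 1.35*d^2 - 9.14*d + 2.82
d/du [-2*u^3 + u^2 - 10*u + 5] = -6*u^2 + 2*u - 10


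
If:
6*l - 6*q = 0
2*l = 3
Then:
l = 3/2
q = 3/2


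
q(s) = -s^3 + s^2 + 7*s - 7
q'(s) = -3*s^2 + 2*s + 7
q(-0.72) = -11.15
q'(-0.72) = 4.00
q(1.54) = 2.50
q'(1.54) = 2.97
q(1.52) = 2.44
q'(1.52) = 3.11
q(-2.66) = 0.28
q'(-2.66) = -19.55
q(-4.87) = 98.13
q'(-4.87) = -73.89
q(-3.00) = 8.00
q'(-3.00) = -26.00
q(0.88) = -0.75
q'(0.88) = 6.44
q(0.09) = -6.36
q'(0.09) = 7.16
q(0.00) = -7.00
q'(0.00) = 7.00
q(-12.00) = 1781.00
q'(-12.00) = -449.00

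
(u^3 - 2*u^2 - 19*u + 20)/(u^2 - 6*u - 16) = (-u^3 + 2*u^2 + 19*u - 20)/(-u^2 + 6*u + 16)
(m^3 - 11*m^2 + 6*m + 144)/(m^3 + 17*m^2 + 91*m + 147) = (m^2 - 14*m + 48)/(m^2 + 14*m + 49)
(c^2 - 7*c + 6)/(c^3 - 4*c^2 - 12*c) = (c - 1)/(c*(c + 2))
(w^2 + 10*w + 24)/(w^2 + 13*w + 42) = (w + 4)/(w + 7)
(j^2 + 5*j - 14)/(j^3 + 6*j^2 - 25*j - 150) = (j^2 + 5*j - 14)/(j^3 + 6*j^2 - 25*j - 150)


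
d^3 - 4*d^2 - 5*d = d*(d - 5)*(d + 1)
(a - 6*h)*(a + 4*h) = a^2 - 2*a*h - 24*h^2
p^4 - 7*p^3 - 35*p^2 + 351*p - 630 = (p - 6)*(p - 5)*(p - 3)*(p + 7)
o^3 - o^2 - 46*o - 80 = (o - 8)*(o + 2)*(o + 5)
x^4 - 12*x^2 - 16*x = x*(x - 4)*(x + 2)^2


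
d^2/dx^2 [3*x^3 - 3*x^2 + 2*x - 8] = 18*x - 6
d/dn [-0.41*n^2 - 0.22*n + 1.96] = -0.82*n - 0.22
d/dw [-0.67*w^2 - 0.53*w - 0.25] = -1.34*w - 0.53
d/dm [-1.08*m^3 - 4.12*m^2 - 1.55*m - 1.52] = -3.24*m^2 - 8.24*m - 1.55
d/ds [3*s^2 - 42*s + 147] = 6*s - 42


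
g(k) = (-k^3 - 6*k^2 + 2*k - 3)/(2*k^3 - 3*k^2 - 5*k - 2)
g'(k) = (-6*k^2 + 6*k + 5)*(-k^3 - 6*k^2 + 2*k - 3)/(2*k^3 - 3*k^2 - 5*k - 2)^2 + (-3*k^2 - 12*k + 2)/(2*k^3 - 3*k^2 - 5*k - 2)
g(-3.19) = 0.47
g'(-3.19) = 0.31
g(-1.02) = 4.77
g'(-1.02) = 11.19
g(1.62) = 2.09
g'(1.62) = 2.90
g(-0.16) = 2.70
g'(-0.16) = -11.16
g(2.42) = 14.28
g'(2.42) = 80.51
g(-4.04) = 0.26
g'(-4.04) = 0.18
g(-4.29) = 0.22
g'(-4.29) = 0.16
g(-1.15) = 3.59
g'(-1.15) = 7.22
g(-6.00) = 0.03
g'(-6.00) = 0.08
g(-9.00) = -0.13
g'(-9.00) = 0.04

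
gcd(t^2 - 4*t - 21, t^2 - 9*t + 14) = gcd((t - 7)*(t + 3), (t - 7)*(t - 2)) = t - 7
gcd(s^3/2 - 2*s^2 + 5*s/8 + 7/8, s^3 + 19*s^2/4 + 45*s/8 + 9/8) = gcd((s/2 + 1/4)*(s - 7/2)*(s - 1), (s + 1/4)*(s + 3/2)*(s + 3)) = 1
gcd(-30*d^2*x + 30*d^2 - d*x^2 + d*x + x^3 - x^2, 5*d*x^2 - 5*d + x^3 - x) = 5*d*x - 5*d + x^2 - x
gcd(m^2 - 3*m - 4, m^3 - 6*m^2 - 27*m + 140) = m - 4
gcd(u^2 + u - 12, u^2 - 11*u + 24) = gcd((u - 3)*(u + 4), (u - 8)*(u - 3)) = u - 3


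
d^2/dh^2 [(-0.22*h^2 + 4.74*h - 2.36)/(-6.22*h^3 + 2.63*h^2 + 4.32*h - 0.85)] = (17.022896*h^6 - 1100.298096*h^5 + 1596.363*h^4 - 959.287404*h^3 + 21.1338599999999*h^2 + 22.438716*h + 64.145428)/(240.641848*h^9 - 305.251476*h^8 - 372.33231*h^7 + 504.478885*h^6 + 175.1685*h^5 - 266.647281*h^4 - 9.19555800000002*h^3 + 41.888595*h^2 - 9.3636*h + 0.614125)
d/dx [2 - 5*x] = -5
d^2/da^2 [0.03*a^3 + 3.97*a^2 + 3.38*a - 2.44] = 0.18*a + 7.94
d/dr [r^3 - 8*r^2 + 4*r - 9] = 3*r^2 - 16*r + 4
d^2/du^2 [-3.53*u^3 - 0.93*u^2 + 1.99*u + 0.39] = -21.18*u - 1.86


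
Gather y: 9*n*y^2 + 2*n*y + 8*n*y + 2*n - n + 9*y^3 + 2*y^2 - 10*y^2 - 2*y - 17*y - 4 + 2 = n + 9*y^3 + y^2*(9*n - 8) + y*(10*n - 19) - 2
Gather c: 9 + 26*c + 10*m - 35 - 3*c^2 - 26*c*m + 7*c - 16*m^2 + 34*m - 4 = -3*c^2 + c*(33 - 26*m) - 16*m^2 + 44*m - 30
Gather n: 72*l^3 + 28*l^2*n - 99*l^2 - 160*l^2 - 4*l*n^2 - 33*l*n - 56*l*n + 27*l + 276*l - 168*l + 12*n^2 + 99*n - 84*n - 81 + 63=72*l^3 - 259*l^2 + 135*l + n^2*(12 - 4*l) + n*(28*l^2 - 89*l + 15) - 18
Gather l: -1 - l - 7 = -l - 8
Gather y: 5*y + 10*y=15*y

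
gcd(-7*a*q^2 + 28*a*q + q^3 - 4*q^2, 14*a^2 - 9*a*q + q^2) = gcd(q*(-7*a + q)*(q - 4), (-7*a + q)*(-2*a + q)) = -7*a + q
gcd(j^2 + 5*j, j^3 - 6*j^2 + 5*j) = j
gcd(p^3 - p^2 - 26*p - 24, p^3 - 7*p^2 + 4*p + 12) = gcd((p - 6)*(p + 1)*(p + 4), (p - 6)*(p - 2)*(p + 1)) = p^2 - 5*p - 6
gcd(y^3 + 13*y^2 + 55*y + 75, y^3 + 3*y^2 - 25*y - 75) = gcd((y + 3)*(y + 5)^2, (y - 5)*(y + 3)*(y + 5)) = y^2 + 8*y + 15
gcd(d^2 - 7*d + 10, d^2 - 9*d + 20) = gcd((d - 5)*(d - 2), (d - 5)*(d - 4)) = d - 5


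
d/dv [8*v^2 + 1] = 16*v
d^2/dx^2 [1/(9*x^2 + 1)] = 18*(27*x^2 - 1)/(9*x^2 + 1)^3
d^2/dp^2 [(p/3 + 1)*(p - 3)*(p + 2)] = 2*p + 4/3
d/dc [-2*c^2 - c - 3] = -4*c - 1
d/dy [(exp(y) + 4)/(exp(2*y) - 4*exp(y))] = (-exp(2*y) - 8*exp(y) + 16)*exp(-y)/(exp(2*y) - 8*exp(y) + 16)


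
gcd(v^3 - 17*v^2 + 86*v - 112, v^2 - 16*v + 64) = v - 8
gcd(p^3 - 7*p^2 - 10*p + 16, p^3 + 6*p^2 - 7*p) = p - 1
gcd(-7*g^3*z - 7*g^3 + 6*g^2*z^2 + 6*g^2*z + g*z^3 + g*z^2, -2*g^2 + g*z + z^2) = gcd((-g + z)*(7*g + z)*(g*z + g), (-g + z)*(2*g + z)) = -g + z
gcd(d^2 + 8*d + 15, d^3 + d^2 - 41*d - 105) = d^2 + 8*d + 15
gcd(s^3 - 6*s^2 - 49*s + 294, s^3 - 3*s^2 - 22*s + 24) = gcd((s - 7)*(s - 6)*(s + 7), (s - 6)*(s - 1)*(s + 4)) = s - 6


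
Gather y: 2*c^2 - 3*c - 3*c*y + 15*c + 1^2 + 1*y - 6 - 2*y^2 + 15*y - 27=2*c^2 + 12*c - 2*y^2 + y*(16 - 3*c) - 32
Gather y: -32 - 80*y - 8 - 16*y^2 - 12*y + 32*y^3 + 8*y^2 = 32*y^3 - 8*y^2 - 92*y - 40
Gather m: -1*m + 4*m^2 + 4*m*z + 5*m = 4*m^2 + m*(4*z + 4)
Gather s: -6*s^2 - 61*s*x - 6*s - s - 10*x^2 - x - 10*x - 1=-6*s^2 + s*(-61*x - 7) - 10*x^2 - 11*x - 1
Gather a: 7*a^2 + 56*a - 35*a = 7*a^2 + 21*a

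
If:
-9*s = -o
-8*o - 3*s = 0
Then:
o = 0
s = 0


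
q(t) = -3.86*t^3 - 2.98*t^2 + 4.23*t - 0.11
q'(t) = -11.58*t^2 - 5.96*t + 4.23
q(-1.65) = 2.14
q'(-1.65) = -17.46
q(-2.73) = 44.67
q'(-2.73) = -65.80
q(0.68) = 0.17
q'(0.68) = -5.18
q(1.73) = -21.70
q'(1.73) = -40.74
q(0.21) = 0.61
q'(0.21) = 2.47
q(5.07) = -558.31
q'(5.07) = -323.65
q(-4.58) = 288.84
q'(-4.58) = -211.38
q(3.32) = -160.17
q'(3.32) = -143.20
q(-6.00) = 700.99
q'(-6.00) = -376.89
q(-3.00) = 64.60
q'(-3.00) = -82.11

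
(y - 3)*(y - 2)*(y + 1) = y^3 - 4*y^2 + y + 6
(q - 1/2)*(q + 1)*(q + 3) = q^3 + 7*q^2/2 + q - 3/2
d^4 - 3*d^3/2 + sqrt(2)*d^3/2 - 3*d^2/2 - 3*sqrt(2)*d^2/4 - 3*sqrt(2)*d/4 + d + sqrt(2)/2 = (d - 2)*(d - 1/2)*(d + 1)*(d + sqrt(2)/2)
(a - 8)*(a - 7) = a^2 - 15*a + 56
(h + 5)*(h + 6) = h^2 + 11*h + 30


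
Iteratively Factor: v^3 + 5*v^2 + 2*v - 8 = (v + 2)*(v^2 + 3*v - 4) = (v + 2)*(v + 4)*(v - 1)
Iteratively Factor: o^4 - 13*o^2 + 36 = (o + 3)*(o^3 - 3*o^2 - 4*o + 12) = (o - 3)*(o + 3)*(o^2 - 4) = (o - 3)*(o - 2)*(o + 3)*(o + 2)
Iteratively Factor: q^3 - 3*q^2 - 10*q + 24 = (q - 4)*(q^2 + q - 6) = (q - 4)*(q + 3)*(q - 2)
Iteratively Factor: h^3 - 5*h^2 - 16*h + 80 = (h - 4)*(h^2 - h - 20) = (h - 4)*(h + 4)*(h - 5)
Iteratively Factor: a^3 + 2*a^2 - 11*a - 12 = (a - 3)*(a^2 + 5*a + 4) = (a - 3)*(a + 1)*(a + 4)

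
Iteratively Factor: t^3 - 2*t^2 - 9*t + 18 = (t - 2)*(t^2 - 9) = (t - 3)*(t - 2)*(t + 3)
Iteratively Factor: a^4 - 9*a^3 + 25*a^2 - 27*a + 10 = (a - 1)*(a^3 - 8*a^2 + 17*a - 10) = (a - 2)*(a - 1)*(a^2 - 6*a + 5) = (a - 5)*(a - 2)*(a - 1)*(a - 1)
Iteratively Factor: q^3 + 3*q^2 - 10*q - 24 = (q + 2)*(q^2 + q - 12) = (q - 3)*(q + 2)*(q + 4)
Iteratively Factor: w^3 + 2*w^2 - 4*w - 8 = (w + 2)*(w^2 - 4) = (w - 2)*(w + 2)*(w + 2)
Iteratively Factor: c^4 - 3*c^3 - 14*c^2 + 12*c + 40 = (c + 2)*(c^3 - 5*c^2 - 4*c + 20) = (c + 2)^2*(c^2 - 7*c + 10) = (c - 2)*(c + 2)^2*(c - 5)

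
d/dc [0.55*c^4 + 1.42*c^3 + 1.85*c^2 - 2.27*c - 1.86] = 2.2*c^3 + 4.26*c^2 + 3.7*c - 2.27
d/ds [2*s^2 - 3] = 4*s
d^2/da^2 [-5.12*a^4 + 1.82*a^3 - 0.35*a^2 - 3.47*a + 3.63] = -61.44*a^2 + 10.92*a - 0.7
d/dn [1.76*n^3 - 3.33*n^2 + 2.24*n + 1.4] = 5.28*n^2 - 6.66*n + 2.24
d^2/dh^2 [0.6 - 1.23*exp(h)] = -1.23*exp(h)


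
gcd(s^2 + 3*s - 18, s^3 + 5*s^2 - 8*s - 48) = s - 3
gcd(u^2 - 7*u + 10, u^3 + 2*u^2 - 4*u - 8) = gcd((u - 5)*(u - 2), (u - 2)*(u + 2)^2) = u - 2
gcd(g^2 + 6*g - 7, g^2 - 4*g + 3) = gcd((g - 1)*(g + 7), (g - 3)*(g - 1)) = g - 1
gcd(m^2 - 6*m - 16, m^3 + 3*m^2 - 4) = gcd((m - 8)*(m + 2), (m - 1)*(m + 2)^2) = m + 2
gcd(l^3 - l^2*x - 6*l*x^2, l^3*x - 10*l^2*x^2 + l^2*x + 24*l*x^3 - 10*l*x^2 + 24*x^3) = 1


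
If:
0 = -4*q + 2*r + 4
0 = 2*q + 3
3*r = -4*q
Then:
No Solution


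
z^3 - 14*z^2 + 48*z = z*(z - 8)*(z - 6)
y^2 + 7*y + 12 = (y + 3)*(y + 4)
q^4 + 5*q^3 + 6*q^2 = q^2*(q + 2)*(q + 3)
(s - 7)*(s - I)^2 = s^3 - 7*s^2 - 2*I*s^2 - s + 14*I*s + 7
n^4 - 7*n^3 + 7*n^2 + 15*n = n*(n - 5)*(n - 3)*(n + 1)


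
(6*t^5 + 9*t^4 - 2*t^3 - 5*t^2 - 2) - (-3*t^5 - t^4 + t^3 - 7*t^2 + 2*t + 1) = 9*t^5 + 10*t^4 - 3*t^3 + 2*t^2 - 2*t - 3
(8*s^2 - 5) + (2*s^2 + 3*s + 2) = 10*s^2 + 3*s - 3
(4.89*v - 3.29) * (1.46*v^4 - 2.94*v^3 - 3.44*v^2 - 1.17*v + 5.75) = 7.1394*v^5 - 19.18*v^4 - 7.149*v^3 + 5.5963*v^2 + 31.9668*v - 18.9175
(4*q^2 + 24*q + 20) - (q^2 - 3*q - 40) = 3*q^2 + 27*q + 60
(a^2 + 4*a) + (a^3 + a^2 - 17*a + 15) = a^3 + 2*a^2 - 13*a + 15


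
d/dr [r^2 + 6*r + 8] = 2*r + 6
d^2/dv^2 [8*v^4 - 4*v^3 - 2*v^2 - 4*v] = 96*v^2 - 24*v - 4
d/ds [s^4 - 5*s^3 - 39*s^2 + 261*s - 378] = 4*s^3 - 15*s^2 - 78*s + 261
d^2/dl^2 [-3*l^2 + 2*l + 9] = -6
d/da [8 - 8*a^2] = -16*a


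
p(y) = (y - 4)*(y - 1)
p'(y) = 2*y - 5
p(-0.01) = 4.05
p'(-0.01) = -5.02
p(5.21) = 5.09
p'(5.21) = 5.42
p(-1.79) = 16.15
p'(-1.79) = -8.58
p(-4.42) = 45.64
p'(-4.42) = -13.84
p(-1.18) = 11.29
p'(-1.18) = -7.36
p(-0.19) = 4.99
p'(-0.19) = -5.38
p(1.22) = -0.61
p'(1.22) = -2.56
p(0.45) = 1.95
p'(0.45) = -4.10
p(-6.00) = 70.00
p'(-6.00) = -17.00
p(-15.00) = 304.00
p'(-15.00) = -35.00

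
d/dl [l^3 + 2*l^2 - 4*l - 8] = 3*l^2 + 4*l - 4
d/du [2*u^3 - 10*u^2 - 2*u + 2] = 6*u^2 - 20*u - 2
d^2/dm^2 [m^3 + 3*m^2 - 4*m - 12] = 6*m + 6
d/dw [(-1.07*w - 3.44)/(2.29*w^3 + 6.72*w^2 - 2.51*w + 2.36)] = (4.9006*w^3 + 30.8232*w^2 + 46.2336*w - 11.1596)/(5.2441*w^6 + 30.7776*w^5 + 33.6626*w^4 - 22.9256*w^3 + 38.0185*w^2 - 11.8472*w + 5.5696)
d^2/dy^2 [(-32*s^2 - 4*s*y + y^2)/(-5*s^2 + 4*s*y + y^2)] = 2*s*(-727*s^3 - 444*s^2*y - 81*s*y^2 - 8*y^3)/(-125*s^6 + 300*s^5*y - 165*s^4*y^2 - 56*s^3*y^3 + 33*s^2*y^4 + 12*s*y^5 + y^6)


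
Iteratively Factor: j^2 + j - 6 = (j - 2)*(j + 3)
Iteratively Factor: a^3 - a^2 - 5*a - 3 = (a - 3)*(a^2 + 2*a + 1) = (a - 3)*(a + 1)*(a + 1)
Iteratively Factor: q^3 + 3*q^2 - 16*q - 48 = (q + 3)*(q^2 - 16) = (q - 4)*(q + 3)*(q + 4)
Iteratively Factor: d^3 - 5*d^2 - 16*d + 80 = (d - 5)*(d^2 - 16) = (d - 5)*(d + 4)*(d - 4)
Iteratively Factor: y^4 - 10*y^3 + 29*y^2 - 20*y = (y)*(y^3 - 10*y^2 + 29*y - 20) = y*(y - 4)*(y^2 - 6*y + 5) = y*(y - 5)*(y - 4)*(y - 1)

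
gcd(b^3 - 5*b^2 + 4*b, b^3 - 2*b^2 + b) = b^2 - b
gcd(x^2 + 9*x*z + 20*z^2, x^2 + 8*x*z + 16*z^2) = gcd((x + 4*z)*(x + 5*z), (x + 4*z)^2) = x + 4*z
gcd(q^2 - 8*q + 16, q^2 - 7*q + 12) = q - 4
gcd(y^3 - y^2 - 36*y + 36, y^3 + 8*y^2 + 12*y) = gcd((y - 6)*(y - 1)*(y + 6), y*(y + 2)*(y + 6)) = y + 6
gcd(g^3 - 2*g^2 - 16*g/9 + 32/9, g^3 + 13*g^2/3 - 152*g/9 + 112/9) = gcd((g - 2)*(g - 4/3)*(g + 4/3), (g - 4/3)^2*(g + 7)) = g - 4/3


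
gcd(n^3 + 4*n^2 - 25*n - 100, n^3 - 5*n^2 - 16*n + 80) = n^2 - n - 20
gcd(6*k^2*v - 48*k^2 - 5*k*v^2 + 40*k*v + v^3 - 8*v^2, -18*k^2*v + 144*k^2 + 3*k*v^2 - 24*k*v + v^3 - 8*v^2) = -3*k*v + 24*k + v^2 - 8*v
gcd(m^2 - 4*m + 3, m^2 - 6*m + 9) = m - 3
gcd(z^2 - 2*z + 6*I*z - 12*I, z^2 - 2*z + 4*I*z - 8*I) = z - 2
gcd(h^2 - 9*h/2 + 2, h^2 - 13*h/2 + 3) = h - 1/2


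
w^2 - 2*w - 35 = (w - 7)*(w + 5)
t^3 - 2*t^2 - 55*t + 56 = (t - 8)*(t - 1)*(t + 7)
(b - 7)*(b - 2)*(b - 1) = b^3 - 10*b^2 + 23*b - 14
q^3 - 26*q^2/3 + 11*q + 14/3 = (q - 7)*(q - 2)*(q + 1/3)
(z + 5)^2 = z^2 + 10*z + 25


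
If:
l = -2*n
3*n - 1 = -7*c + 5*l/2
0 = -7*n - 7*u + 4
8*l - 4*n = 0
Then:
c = 1/7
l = 0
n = 0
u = 4/7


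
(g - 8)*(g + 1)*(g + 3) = g^3 - 4*g^2 - 29*g - 24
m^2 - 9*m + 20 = (m - 5)*(m - 4)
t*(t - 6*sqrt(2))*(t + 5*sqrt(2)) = t^3 - sqrt(2)*t^2 - 60*t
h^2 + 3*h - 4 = (h - 1)*(h + 4)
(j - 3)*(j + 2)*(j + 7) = j^3 + 6*j^2 - 13*j - 42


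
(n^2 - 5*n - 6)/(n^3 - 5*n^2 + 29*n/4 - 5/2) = 4*(n^2 - 5*n - 6)/(4*n^3 - 20*n^2 + 29*n - 10)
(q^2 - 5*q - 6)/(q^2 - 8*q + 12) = (q + 1)/(q - 2)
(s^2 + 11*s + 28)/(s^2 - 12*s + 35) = (s^2 + 11*s + 28)/(s^2 - 12*s + 35)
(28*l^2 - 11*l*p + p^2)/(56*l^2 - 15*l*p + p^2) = (-4*l + p)/(-8*l + p)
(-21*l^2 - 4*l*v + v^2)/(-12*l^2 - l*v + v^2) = (-7*l + v)/(-4*l + v)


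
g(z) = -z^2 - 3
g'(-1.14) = 2.28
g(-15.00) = -228.00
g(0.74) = -3.55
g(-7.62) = -61.06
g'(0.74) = -1.48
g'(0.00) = 0.00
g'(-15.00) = 30.00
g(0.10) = -3.01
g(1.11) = -4.23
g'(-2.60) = 5.20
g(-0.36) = -3.13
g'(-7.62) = 15.24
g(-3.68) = -16.54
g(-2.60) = -9.76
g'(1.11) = -2.22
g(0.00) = -3.00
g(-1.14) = -4.30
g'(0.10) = -0.20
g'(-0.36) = 0.72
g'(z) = -2*z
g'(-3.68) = 7.36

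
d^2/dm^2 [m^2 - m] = 2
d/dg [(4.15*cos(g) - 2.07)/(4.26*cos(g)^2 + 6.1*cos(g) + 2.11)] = (17.679*cos(g)^2 - 17.6364*cos(g) - 21.3835)*sin(g)/(18.1476*cos(g)^4 + 51.972*cos(g)^3 + 55.1872*cos(g)^2 + 25.742*cos(g) + 4.4521)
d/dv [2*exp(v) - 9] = 2*exp(v)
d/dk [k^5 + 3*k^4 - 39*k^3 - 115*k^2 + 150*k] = 5*k^4 + 12*k^3 - 117*k^2 - 230*k + 150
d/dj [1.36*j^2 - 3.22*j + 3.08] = 2.72*j - 3.22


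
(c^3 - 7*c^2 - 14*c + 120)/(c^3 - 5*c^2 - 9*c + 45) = (c^2 - 2*c - 24)/(c^2 - 9)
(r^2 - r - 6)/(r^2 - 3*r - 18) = (-r^2 + r + 6)/(-r^2 + 3*r + 18)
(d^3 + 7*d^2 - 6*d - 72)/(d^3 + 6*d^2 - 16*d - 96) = (d - 3)/(d - 4)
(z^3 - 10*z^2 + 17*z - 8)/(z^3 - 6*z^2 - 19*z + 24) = (z - 1)/(z + 3)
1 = 1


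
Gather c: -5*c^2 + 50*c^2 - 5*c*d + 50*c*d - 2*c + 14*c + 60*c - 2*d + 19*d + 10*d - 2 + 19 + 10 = 45*c^2 + c*(45*d + 72) + 27*d + 27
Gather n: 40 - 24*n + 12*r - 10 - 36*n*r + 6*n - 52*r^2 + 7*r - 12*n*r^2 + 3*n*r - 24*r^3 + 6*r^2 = n*(-12*r^2 - 33*r - 18) - 24*r^3 - 46*r^2 + 19*r + 30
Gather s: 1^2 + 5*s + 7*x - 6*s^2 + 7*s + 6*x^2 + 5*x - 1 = -6*s^2 + 12*s + 6*x^2 + 12*x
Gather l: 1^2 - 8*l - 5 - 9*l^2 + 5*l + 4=-9*l^2 - 3*l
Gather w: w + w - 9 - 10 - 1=2*w - 20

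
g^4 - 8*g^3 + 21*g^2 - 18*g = g*(g - 3)^2*(g - 2)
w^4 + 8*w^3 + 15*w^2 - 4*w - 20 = (w - 1)*(w + 2)^2*(w + 5)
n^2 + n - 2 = (n - 1)*(n + 2)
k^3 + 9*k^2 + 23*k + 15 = (k + 1)*(k + 3)*(k + 5)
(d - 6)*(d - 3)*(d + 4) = d^3 - 5*d^2 - 18*d + 72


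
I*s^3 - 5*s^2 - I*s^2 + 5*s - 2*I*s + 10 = (s - 2)*(s + 5*I)*(I*s + I)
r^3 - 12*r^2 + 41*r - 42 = (r - 7)*(r - 3)*(r - 2)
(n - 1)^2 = n^2 - 2*n + 1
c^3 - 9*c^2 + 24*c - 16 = (c - 4)^2*(c - 1)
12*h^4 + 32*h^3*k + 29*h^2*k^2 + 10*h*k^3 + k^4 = (h + k)^2*(2*h + k)*(6*h + k)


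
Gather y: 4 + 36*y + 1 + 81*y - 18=117*y - 13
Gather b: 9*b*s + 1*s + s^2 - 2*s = 9*b*s + s^2 - s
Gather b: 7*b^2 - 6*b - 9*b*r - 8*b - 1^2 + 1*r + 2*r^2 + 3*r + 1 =7*b^2 + b*(-9*r - 14) + 2*r^2 + 4*r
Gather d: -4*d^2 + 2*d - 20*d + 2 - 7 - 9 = -4*d^2 - 18*d - 14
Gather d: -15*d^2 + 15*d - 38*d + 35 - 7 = -15*d^2 - 23*d + 28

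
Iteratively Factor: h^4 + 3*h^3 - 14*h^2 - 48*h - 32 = (h - 4)*(h^3 + 7*h^2 + 14*h + 8) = (h - 4)*(h + 4)*(h^2 + 3*h + 2) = (h - 4)*(h + 2)*(h + 4)*(h + 1)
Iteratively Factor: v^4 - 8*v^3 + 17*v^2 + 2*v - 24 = (v + 1)*(v^3 - 9*v^2 + 26*v - 24) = (v - 3)*(v + 1)*(v^2 - 6*v + 8) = (v - 4)*(v - 3)*(v + 1)*(v - 2)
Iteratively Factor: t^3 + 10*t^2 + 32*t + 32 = (t + 4)*(t^2 + 6*t + 8) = (t + 4)^2*(t + 2)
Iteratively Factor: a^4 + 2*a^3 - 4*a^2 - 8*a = (a)*(a^3 + 2*a^2 - 4*a - 8) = a*(a + 2)*(a^2 - 4) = a*(a - 2)*(a + 2)*(a + 2)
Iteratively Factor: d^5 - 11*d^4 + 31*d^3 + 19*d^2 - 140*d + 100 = (d - 2)*(d^4 - 9*d^3 + 13*d^2 + 45*d - 50) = (d - 2)*(d - 1)*(d^3 - 8*d^2 + 5*d + 50) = (d - 5)*(d - 2)*(d - 1)*(d^2 - 3*d - 10) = (d - 5)*(d - 2)*(d - 1)*(d + 2)*(d - 5)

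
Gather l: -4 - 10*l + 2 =-10*l - 2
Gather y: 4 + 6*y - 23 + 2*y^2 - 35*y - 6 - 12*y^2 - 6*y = -10*y^2 - 35*y - 25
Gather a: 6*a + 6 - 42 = 6*a - 36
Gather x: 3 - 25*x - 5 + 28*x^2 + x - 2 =28*x^2 - 24*x - 4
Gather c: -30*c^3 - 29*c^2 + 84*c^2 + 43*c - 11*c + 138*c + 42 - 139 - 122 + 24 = -30*c^3 + 55*c^2 + 170*c - 195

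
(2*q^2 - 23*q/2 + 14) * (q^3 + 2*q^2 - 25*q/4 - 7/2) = 2*q^5 - 15*q^4/2 - 43*q^3/2 + 743*q^2/8 - 189*q/4 - 49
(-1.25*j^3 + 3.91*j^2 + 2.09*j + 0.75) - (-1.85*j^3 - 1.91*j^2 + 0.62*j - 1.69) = 0.6*j^3 + 5.82*j^2 + 1.47*j + 2.44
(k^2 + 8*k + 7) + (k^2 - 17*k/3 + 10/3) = 2*k^2 + 7*k/3 + 31/3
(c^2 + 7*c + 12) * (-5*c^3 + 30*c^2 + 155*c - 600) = -5*c^5 - 5*c^4 + 305*c^3 + 845*c^2 - 2340*c - 7200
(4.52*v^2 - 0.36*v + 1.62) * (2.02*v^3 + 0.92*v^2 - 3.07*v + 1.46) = 9.1304*v^5 + 3.4312*v^4 - 10.9352*v^3 + 9.1948*v^2 - 5.499*v + 2.3652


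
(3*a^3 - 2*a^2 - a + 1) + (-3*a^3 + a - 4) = -2*a^2 - 3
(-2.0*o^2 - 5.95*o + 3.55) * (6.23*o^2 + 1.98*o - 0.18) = -12.46*o^4 - 41.0285*o^3 + 10.6955*o^2 + 8.1*o - 0.639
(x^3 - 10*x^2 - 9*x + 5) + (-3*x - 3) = x^3 - 10*x^2 - 12*x + 2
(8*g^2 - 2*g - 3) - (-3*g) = 8*g^2 + g - 3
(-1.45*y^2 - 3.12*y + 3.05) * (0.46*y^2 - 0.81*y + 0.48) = -0.667*y^4 - 0.2607*y^3 + 3.2342*y^2 - 3.9681*y + 1.464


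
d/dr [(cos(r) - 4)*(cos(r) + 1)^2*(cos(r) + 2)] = 2*(-2*cos(r)^3 + 11*cos(r) + 9)*sin(r)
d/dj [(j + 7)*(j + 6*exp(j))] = j + (j + 7)*(6*exp(j) + 1) + 6*exp(j)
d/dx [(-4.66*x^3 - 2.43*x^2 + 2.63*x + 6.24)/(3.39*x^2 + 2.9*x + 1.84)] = (-15.7974*x^4 - 27.028*x^3 - 41.6859*x^2 - 51.2496*x - 13.2568)/(11.4921*x^4 + 19.662*x^3 + 20.8852*x^2 + 10.672*x + 3.3856)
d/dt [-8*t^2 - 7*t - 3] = -16*t - 7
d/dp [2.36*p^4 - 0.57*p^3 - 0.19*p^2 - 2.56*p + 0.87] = 9.44*p^3 - 1.71*p^2 - 0.38*p - 2.56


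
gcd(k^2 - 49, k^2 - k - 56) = k + 7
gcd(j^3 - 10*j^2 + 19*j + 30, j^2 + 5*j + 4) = j + 1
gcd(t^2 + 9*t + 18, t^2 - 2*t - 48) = t + 6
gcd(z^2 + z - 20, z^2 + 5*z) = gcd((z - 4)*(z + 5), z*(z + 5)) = z + 5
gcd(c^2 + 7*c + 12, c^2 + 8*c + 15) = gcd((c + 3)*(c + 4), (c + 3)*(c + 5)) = c + 3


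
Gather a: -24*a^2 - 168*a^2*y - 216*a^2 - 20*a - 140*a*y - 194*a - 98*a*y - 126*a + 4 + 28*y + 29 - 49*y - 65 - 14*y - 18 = a^2*(-168*y - 240) + a*(-238*y - 340) - 35*y - 50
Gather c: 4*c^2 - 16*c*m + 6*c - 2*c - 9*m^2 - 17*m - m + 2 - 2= 4*c^2 + c*(4 - 16*m) - 9*m^2 - 18*m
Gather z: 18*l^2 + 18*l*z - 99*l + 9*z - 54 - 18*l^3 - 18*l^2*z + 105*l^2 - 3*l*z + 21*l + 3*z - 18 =-18*l^3 + 123*l^2 - 78*l + z*(-18*l^2 + 15*l + 12) - 72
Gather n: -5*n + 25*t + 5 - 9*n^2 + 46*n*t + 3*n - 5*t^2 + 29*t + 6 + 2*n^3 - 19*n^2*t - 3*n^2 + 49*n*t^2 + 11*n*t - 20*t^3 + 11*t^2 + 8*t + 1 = 2*n^3 + n^2*(-19*t - 12) + n*(49*t^2 + 57*t - 2) - 20*t^3 + 6*t^2 + 62*t + 12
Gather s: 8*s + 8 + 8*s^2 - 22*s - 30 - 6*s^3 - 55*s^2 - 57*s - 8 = -6*s^3 - 47*s^2 - 71*s - 30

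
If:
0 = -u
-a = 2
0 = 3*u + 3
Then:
No Solution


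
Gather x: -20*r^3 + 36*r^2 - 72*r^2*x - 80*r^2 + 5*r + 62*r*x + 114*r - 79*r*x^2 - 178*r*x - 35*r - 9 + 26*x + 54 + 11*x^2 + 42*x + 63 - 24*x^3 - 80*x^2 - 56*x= -20*r^3 - 44*r^2 + 84*r - 24*x^3 + x^2*(-79*r - 69) + x*(-72*r^2 - 116*r + 12) + 108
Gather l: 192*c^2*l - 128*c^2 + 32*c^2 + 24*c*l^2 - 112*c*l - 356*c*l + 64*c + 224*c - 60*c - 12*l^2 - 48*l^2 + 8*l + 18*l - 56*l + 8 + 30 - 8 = -96*c^2 + 228*c + l^2*(24*c - 60) + l*(192*c^2 - 468*c - 30) + 30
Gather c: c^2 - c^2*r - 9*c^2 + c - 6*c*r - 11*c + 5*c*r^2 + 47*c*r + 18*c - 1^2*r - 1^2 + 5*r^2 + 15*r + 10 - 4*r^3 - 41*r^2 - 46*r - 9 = c^2*(-r - 8) + c*(5*r^2 + 41*r + 8) - 4*r^3 - 36*r^2 - 32*r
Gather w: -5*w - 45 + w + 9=-4*w - 36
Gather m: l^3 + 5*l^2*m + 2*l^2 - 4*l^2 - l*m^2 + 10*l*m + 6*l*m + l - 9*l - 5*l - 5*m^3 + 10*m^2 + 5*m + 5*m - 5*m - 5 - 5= l^3 - 2*l^2 - 13*l - 5*m^3 + m^2*(10 - l) + m*(5*l^2 + 16*l + 5) - 10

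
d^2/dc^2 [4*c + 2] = 0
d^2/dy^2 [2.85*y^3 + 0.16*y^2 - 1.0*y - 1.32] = 17.1*y + 0.32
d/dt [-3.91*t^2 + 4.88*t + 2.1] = 4.88 - 7.82*t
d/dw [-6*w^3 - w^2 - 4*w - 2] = -18*w^2 - 2*w - 4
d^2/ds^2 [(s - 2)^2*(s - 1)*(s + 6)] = 12*s^2 + 6*s - 44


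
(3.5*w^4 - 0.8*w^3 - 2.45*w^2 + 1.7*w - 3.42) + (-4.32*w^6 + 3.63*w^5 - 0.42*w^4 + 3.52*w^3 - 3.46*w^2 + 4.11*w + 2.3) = -4.32*w^6 + 3.63*w^5 + 3.08*w^4 + 2.72*w^3 - 5.91*w^2 + 5.81*w - 1.12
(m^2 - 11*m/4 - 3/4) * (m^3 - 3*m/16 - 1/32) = m^5 - 11*m^4/4 - 15*m^3/16 + 31*m^2/64 + 29*m/128 + 3/128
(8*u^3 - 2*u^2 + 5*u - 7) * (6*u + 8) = 48*u^4 + 52*u^3 + 14*u^2 - 2*u - 56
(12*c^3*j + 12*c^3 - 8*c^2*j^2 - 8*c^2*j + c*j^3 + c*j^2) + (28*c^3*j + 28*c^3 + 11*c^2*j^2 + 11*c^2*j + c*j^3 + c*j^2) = 40*c^3*j + 40*c^3 + 3*c^2*j^2 + 3*c^2*j + 2*c*j^3 + 2*c*j^2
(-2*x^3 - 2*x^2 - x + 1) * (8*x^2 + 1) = -16*x^5 - 16*x^4 - 10*x^3 + 6*x^2 - x + 1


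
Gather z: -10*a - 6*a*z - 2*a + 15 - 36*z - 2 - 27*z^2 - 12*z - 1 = -12*a - 27*z^2 + z*(-6*a - 48) + 12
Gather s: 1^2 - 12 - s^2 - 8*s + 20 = -s^2 - 8*s + 9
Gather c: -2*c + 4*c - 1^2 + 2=2*c + 1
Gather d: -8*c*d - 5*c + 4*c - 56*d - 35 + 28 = -c + d*(-8*c - 56) - 7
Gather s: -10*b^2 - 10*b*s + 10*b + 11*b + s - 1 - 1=-10*b^2 + 21*b + s*(1 - 10*b) - 2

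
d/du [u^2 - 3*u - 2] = 2*u - 3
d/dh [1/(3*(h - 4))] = -1/(3*(h - 4)^2)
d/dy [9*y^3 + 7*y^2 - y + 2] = 27*y^2 + 14*y - 1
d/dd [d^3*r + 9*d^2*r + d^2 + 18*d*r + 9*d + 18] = 3*d^2*r + 18*d*r + 2*d + 18*r + 9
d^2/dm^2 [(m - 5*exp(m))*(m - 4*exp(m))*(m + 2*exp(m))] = -7*m^2*exp(m) + 8*m*exp(2*m) - 28*m*exp(m) + 6*m + 360*exp(3*m) + 8*exp(2*m) - 14*exp(m)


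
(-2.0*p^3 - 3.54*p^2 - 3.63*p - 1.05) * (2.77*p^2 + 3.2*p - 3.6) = -5.54*p^5 - 16.2058*p^4 - 14.1831*p^3 - 1.7805*p^2 + 9.708*p + 3.78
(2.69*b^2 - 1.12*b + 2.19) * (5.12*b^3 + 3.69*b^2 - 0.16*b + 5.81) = 13.7728*b^5 + 4.1917*b^4 + 6.6496*b^3 + 23.8892*b^2 - 6.8576*b + 12.7239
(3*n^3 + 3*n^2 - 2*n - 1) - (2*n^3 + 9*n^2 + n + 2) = n^3 - 6*n^2 - 3*n - 3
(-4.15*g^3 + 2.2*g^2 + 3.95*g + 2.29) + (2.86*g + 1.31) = -4.15*g^3 + 2.2*g^2 + 6.81*g + 3.6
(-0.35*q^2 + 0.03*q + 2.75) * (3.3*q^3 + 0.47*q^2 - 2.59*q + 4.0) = -1.155*q^5 - 0.0655*q^4 + 9.9956*q^3 - 0.1852*q^2 - 7.0025*q + 11.0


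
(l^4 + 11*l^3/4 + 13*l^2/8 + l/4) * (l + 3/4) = l^5 + 7*l^4/2 + 59*l^3/16 + 47*l^2/32 + 3*l/16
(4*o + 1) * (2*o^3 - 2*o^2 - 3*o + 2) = 8*o^4 - 6*o^3 - 14*o^2 + 5*o + 2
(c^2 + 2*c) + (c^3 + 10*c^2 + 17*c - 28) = c^3 + 11*c^2 + 19*c - 28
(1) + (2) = 3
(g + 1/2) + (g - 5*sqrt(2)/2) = 2*g - 5*sqrt(2)/2 + 1/2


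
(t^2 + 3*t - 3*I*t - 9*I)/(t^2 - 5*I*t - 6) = (t + 3)/(t - 2*I)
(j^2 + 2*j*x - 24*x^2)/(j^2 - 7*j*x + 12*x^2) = (-j - 6*x)/(-j + 3*x)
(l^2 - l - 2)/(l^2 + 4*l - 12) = (l + 1)/(l + 6)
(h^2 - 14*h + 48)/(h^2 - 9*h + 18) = (h - 8)/(h - 3)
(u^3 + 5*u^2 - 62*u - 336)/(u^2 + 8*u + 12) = (u^2 - u - 56)/(u + 2)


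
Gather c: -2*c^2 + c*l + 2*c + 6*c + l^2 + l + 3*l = -2*c^2 + c*(l + 8) + l^2 + 4*l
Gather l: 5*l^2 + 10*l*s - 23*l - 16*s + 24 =5*l^2 + l*(10*s - 23) - 16*s + 24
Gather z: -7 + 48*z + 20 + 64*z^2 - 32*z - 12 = 64*z^2 + 16*z + 1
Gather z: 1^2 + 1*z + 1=z + 2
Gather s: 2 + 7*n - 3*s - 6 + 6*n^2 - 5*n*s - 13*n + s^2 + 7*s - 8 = 6*n^2 - 6*n + s^2 + s*(4 - 5*n) - 12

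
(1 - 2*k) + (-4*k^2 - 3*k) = -4*k^2 - 5*k + 1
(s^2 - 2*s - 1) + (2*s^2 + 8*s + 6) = 3*s^2 + 6*s + 5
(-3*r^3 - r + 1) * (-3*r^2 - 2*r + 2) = 9*r^5 + 6*r^4 - 3*r^3 - r^2 - 4*r + 2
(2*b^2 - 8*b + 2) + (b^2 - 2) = 3*b^2 - 8*b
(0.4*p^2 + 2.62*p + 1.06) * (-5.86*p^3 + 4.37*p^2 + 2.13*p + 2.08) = -2.344*p^5 - 13.6052*p^4 + 6.0898*p^3 + 11.0448*p^2 + 7.7074*p + 2.2048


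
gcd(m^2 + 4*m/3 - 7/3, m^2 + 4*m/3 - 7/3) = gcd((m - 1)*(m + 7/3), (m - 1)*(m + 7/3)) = m^2 + 4*m/3 - 7/3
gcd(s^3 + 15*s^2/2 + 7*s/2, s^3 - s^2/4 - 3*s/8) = s^2 + s/2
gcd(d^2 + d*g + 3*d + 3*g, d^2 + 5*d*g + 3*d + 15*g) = d + 3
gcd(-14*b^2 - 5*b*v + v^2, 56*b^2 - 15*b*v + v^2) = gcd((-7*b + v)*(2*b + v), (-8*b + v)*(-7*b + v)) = -7*b + v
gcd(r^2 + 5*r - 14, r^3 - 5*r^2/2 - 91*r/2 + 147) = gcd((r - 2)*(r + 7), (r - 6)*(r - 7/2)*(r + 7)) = r + 7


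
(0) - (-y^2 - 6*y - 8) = y^2 + 6*y + 8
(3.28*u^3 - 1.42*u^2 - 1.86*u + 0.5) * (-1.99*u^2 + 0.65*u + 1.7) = -6.5272*u^5 + 4.9578*u^4 + 8.3544*u^3 - 4.618*u^2 - 2.837*u + 0.85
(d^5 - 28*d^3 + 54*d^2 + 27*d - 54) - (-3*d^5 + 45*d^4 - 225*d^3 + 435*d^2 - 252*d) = 4*d^5 - 45*d^4 + 197*d^3 - 381*d^2 + 279*d - 54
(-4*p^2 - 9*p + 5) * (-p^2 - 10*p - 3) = 4*p^4 + 49*p^3 + 97*p^2 - 23*p - 15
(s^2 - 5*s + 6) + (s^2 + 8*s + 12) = 2*s^2 + 3*s + 18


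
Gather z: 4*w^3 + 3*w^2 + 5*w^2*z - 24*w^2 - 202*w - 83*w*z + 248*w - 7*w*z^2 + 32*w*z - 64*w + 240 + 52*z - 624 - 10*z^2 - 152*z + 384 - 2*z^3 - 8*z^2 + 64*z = 4*w^3 - 21*w^2 - 18*w - 2*z^3 + z^2*(-7*w - 18) + z*(5*w^2 - 51*w - 36)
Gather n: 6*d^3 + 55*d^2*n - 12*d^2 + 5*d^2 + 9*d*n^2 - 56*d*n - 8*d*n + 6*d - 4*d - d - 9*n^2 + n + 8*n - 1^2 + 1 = 6*d^3 - 7*d^2 + d + n^2*(9*d - 9) + n*(55*d^2 - 64*d + 9)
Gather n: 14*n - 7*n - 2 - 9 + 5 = 7*n - 6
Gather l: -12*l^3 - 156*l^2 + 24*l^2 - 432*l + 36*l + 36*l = -12*l^3 - 132*l^2 - 360*l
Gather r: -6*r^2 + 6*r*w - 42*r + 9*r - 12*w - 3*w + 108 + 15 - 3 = -6*r^2 + r*(6*w - 33) - 15*w + 120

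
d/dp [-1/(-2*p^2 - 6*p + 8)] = (-p - 3/2)/(p^2 + 3*p - 4)^2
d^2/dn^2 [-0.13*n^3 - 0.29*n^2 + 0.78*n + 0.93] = -0.78*n - 0.58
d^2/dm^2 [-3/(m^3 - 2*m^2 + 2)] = 6*(-m^2*(3*m - 4)^2 + (3*m - 2)*(m^3 - 2*m^2 + 2))/(m^3 - 2*m^2 + 2)^3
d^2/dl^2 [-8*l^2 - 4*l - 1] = -16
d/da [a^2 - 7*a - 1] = 2*a - 7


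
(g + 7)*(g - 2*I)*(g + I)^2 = g^4 + 7*g^3 + 3*g^2 + 21*g + 2*I*g + 14*I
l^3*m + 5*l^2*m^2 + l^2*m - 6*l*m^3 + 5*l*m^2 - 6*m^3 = (l - m)*(l + 6*m)*(l*m + m)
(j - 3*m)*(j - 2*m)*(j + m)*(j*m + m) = j^4*m - 4*j^3*m^2 + j^3*m + j^2*m^3 - 4*j^2*m^2 + 6*j*m^4 + j*m^3 + 6*m^4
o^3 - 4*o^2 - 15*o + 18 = (o - 6)*(o - 1)*(o + 3)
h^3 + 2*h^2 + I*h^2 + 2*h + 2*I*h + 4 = (h + 2)*(h - I)*(h + 2*I)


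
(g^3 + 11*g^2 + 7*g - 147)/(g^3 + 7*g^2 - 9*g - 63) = (g + 7)/(g + 3)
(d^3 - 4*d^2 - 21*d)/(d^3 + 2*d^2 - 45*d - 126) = d/(d + 6)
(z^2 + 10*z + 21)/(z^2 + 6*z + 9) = (z + 7)/(z + 3)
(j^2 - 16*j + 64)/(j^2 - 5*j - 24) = (j - 8)/(j + 3)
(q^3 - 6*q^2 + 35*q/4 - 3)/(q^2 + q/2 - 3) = (q^2 - 9*q/2 + 2)/(q + 2)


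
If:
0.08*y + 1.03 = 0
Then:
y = -12.88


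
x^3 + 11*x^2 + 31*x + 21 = (x + 1)*(x + 3)*(x + 7)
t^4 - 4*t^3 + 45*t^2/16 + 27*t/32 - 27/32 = (t - 3)*(t - 3/4)^2*(t + 1/2)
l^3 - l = l*(l - 1)*(l + 1)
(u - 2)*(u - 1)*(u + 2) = u^3 - u^2 - 4*u + 4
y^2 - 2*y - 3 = (y - 3)*(y + 1)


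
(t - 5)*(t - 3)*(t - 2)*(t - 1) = t^4 - 11*t^3 + 41*t^2 - 61*t + 30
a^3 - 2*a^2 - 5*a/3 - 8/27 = (a - 8/3)*(a + 1/3)^2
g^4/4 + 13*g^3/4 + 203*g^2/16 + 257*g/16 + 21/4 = (g/4 + 1)*(g + 1/2)*(g + 3/2)*(g + 7)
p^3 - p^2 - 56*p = p*(p - 8)*(p + 7)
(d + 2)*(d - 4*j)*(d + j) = d^3 - 3*d^2*j + 2*d^2 - 4*d*j^2 - 6*d*j - 8*j^2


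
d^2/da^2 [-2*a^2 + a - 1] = -4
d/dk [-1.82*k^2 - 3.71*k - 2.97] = -3.64*k - 3.71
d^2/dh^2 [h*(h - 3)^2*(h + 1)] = 12*h^2 - 30*h + 6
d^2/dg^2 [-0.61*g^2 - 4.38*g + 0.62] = -1.22000000000000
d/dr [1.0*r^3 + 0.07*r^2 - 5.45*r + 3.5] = 3.0*r^2 + 0.14*r - 5.45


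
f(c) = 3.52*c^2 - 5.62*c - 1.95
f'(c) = 7.04*c - 5.62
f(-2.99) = 46.32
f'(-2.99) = -26.67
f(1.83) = -0.45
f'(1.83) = 7.26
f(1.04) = -3.99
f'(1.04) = 1.70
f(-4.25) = 85.52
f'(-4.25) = -35.54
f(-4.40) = 90.93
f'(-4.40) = -36.60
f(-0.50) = 1.74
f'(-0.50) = -9.14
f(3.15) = 15.27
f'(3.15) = 16.56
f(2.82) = 10.19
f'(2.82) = 14.23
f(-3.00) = 46.59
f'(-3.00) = -26.74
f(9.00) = 232.59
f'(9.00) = 57.74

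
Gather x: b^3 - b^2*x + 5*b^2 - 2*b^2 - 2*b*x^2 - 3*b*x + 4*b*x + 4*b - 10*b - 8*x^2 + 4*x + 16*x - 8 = b^3 + 3*b^2 - 6*b + x^2*(-2*b - 8) + x*(-b^2 + b + 20) - 8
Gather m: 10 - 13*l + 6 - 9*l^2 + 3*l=-9*l^2 - 10*l + 16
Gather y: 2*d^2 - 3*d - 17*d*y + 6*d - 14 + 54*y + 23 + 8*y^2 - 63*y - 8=2*d^2 + 3*d + 8*y^2 + y*(-17*d - 9) + 1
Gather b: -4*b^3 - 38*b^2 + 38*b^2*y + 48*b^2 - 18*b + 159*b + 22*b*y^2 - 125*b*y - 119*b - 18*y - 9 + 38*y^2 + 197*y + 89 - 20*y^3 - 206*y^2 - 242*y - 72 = -4*b^3 + b^2*(38*y + 10) + b*(22*y^2 - 125*y + 22) - 20*y^3 - 168*y^2 - 63*y + 8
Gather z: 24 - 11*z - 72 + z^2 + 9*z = z^2 - 2*z - 48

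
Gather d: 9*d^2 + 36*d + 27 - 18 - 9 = 9*d^2 + 36*d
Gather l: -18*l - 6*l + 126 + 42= 168 - 24*l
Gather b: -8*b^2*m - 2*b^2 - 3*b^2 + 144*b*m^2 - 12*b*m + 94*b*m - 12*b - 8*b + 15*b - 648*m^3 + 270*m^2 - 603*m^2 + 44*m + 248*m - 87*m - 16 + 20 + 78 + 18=b^2*(-8*m - 5) + b*(144*m^2 + 82*m - 5) - 648*m^3 - 333*m^2 + 205*m + 100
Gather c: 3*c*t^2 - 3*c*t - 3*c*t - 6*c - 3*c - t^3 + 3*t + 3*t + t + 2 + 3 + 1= c*(3*t^2 - 6*t - 9) - t^3 + 7*t + 6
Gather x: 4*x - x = 3*x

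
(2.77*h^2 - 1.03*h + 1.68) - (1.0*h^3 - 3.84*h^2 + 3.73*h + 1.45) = -1.0*h^3 + 6.61*h^2 - 4.76*h + 0.23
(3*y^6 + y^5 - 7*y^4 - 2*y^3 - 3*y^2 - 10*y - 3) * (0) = 0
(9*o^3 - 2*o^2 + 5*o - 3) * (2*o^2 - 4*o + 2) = 18*o^5 - 40*o^4 + 36*o^3 - 30*o^2 + 22*o - 6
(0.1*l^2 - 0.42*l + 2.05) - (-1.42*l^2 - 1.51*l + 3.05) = 1.52*l^2 + 1.09*l - 1.0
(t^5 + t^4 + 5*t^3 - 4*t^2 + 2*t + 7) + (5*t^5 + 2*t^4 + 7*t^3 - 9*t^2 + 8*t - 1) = 6*t^5 + 3*t^4 + 12*t^3 - 13*t^2 + 10*t + 6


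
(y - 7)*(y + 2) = y^2 - 5*y - 14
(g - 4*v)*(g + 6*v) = g^2 + 2*g*v - 24*v^2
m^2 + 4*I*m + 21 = (m - 3*I)*(m + 7*I)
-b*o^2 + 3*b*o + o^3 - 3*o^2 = o*(-b + o)*(o - 3)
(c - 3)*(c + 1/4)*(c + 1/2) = c^3 - 9*c^2/4 - 17*c/8 - 3/8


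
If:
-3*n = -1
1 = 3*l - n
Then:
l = 4/9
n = 1/3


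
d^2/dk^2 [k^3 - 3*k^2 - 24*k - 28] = 6*k - 6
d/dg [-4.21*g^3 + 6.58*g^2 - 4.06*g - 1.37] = -12.63*g^2 + 13.16*g - 4.06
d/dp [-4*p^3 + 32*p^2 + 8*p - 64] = -12*p^2 + 64*p + 8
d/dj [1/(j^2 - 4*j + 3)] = 2*(2 - j)/(j^2 - 4*j + 3)^2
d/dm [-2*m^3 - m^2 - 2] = 2*m*(-3*m - 1)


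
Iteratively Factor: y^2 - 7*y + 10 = (y - 2)*(y - 5)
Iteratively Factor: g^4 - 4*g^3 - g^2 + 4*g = (g - 1)*(g^3 - 3*g^2 - 4*g) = g*(g - 1)*(g^2 - 3*g - 4) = g*(g - 4)*(g - 1)*(g + 1)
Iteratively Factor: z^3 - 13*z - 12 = (z - 4)*(z^2 + 4*z + 3) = (z - 4)*(z + 3)*(z + 1)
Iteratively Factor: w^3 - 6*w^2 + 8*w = (w)*(w^2 - 6*w + 8) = w*(w - 4)*(w - 2)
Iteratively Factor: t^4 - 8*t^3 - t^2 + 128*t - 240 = (t - 3)*(t^3 - 5*t^2 - 16*t + 80) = (t - 5)*(t - 3)*(t^2 - 16) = (t - 5)*(t - 3)*(t + 4)*(t - 4)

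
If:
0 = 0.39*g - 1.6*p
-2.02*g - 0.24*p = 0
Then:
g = 0.00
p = 0.00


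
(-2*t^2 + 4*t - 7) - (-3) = -2*t^2 + 4*t - 4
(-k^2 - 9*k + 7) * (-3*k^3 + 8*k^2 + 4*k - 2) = 3*k^5 + 19*k^4 - 97*k^3 + 22*k^2 + 46*k - 14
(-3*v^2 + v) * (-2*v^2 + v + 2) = 6*v^4 - 5*v^3 - 5*v^2 + 2*v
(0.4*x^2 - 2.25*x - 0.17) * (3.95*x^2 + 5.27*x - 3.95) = 1.58*x^4 - 6.7795*x^3 - 14.109*x^2 + 7.9916*x + 0.6715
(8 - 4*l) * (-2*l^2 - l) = 8*l^3 - 12*l^2 - 8*l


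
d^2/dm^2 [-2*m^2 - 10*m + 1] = -4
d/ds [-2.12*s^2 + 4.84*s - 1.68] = 4.84 - 4.24*s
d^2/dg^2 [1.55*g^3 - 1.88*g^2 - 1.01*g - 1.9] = 9.3*g - 3.76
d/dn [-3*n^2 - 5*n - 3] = -6*n - 5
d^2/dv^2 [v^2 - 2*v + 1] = 2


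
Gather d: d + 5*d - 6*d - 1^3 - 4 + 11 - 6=0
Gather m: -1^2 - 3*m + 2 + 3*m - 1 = 0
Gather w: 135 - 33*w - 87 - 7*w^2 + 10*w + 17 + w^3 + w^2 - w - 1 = w^3 - 6*w^2 - 24*w + 64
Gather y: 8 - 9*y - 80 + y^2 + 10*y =y^2 + y - 72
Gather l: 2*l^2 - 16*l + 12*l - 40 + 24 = 2*l^2 - 4*l - 16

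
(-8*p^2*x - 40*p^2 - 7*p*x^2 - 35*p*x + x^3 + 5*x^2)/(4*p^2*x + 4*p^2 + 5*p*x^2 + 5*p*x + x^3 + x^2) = (-8*p*x - 40*p + x^2 + 5*x)/(4*p*x + 4*p + x^2 + x)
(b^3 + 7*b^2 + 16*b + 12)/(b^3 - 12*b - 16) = (b + 3)/(b - 4)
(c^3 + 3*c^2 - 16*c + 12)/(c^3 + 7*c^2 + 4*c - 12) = (c - 2)/(c + 2)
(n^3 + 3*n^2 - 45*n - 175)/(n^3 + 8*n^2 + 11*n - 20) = (n^2 - 2*n - 35)/(n^2 + 3*n - 4)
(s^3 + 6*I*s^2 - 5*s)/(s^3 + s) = (s + 5*I)/(s - I)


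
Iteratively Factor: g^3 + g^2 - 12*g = (g - 3)*(g^2 + 4*g) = g*(g - 3)*(g + 4)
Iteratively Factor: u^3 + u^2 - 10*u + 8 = (u - 1)*(u^2 + 2*u - 8) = (u - 1)*(u + 4)*(u - 2)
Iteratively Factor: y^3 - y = (y)*(y^2 - 1) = y*(y - 1)*(y + 1)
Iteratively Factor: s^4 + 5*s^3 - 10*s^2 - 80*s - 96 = (s + 3)*(s^3 + 2*s^2 - 16*s - 32) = (s + 3)*(s + 4)*(s^2 - 2*s - 8) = (s - 4)*(s + 3)*(s + 4)*(s + 2)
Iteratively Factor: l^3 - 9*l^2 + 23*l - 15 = (l - 5)*(l^2 - 4*l + 3) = (l - 5)*(l - 3)*(l - 1)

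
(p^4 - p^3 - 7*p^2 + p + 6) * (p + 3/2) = p^5 + p^4/2 - 17*p^3/2 - 19*p^2/2 + 15*p/2 + 9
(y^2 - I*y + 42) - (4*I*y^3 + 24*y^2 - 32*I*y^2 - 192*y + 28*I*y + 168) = -4*I*y^3 - 23*y^2 + 32*I*y^2 + 192*y - 29*I*y - 126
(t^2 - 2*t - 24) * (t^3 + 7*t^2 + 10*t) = t^5 + 5*t^4 - 28*t^3 - 188*t^2 - 240*t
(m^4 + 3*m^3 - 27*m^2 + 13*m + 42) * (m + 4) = m^5 + 7*m^4 - 15*m^3 - 95*m^2 + 94*m + 168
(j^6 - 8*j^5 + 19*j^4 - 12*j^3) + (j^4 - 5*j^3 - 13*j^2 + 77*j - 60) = j^6 - 8*j^5 + 20*j^4 - 17*j^3 - 13*j^2 + 77*j - 60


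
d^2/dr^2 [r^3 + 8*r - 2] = 6*r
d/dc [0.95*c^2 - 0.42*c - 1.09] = 1.9*c - 0.42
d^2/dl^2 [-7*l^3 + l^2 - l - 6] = 2 - 42*l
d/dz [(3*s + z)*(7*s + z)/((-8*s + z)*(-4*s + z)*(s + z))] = (-100*s^4 + 526*s^3*z + 67*s^2*z^2 - 20*s*z^3 - z^4)/(1024*s^6 + 1280*s^5*z - 304*s^4*z^2 - 376*s^3*z^3 + 161*s^2*z^4 - 22*s*z^5 + z^6)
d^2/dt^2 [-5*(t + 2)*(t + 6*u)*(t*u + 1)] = -30*t*u - 60*u^2 - 20*u - 10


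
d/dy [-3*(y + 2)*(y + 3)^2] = 3*(-3*y - 7)*(y + 3)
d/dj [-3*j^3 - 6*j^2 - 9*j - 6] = -9*j^2 - 12*j - 9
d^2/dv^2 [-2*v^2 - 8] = -4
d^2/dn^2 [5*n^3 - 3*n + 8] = 30*n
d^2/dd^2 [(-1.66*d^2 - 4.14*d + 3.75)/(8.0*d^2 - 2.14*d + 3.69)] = (-1.13686837721616e-13*d^4 - 586.7584*d^3 + 1734.0192*d^2 + 348.0768*d - 297.6423)/(512.0*d^6 - 410.88*d^5 + 818.3904*d^4 - 388.837144*d^3 + 377.482572*d^2 - 87.415362*d + 50.243409)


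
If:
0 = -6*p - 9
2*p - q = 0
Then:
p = -3/2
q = -3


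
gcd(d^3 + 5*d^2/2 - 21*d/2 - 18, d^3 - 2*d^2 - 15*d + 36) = d^2 + d - 12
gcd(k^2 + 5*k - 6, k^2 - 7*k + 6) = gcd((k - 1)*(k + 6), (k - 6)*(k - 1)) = k - 1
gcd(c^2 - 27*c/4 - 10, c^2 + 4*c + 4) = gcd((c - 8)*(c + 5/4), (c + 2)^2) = 1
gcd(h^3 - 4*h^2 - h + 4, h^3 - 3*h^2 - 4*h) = h^2 - 3*h - 4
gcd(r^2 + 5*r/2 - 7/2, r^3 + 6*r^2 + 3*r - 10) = r - 1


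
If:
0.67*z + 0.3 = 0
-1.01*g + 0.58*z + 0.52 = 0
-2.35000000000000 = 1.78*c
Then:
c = -1.32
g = 0.26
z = -0.45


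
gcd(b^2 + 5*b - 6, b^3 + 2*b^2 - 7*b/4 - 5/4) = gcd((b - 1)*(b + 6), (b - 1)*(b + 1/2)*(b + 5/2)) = b - 1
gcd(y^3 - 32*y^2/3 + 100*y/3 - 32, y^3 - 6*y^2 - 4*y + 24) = y^2 - 8*y + 12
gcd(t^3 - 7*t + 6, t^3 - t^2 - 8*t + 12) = t^2 + t - 6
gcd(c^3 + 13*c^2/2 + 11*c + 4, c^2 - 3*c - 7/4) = c + 1/2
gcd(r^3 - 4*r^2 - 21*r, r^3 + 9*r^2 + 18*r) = r^2 + 3*r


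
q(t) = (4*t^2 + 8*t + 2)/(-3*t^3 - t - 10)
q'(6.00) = 0.06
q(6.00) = -0.29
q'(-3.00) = -0.00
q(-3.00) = 0.19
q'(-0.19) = -0.65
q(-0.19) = -0.06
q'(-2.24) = -0.10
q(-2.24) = 0.16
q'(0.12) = -0.85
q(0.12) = -0.30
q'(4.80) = 0.10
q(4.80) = -0.38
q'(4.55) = 0.11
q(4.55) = -0.41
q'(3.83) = 0.15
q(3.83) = -0.50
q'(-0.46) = -0.50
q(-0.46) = 0.09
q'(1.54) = 0.15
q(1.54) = -1.06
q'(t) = (8*t + 8)/(-3*t^3 - t - 10) + (9*t^2 + 1)*(4*t^2 + 8*t + 2)/(-3*t^3 - t - 10)^2 = 2*(-4*(t + 1)*(3*t^3 + t + 10) + (9*t^2 + 1)*(2*t^2 + 4*t + 1))/(3*t^3 + t + 10)^2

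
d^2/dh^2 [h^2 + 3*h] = 2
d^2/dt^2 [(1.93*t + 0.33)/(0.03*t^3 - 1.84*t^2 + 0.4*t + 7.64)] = (0.010422*t^5 - 0.635652*t^4 + 12.73064*t^3 + 1.418976*t^2 + 160.875912*t - 2.412544)/(2.7e-5*t^9 - 0.004968*t^8 + 0.305784*t^7 - 6.341356*t^6 + 1.546752*t^5 + 77.264832*t^4 - 28.420976*t^3 - 318.532992*t^2 + 70.04352*t + 445.943744)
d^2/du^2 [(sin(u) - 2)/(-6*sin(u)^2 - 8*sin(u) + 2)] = (9*sin(u)^5 - 84*sin(u)^4 - 72*sin(u)^3 + 56*sin(u)^2 + 119*sin(u) + 68)/(2*(3*sin(u)^2 + 4*sin(u) - 1)^3)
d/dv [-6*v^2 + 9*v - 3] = 9 - 12*v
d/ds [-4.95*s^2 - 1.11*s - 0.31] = -9.9*s - 1.11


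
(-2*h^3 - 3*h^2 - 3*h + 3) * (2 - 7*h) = 14*h^4 + 17*h^3 + 15*h^2 - 27*h + 6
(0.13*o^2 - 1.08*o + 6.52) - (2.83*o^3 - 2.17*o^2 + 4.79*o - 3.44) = -2.83*o^3 + 2.3*o^2 - 5.87*o + 9.96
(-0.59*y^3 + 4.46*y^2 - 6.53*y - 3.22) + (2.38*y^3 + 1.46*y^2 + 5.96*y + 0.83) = 1.79*y^3 + 5.92*y^2 - 0.57*y - 2.39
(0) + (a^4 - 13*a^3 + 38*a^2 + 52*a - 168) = a^4 - 13*a^3 + 38*a^2 + 52*a - 168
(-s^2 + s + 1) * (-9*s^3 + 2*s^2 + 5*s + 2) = 9*s^5 - 11*s^4 - 12*s^3 + 5*s^2 + 7*s + 2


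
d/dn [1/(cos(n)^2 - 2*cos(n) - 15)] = 2*(cos(n) - 1)*sin(n)/(sin(n)^2 + 2*cos(n) + 14)^2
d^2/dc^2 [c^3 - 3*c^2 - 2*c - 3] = 6*c - 6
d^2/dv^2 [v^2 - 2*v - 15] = 2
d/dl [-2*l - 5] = -2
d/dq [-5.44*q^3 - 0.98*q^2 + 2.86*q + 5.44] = -16.32*q^2 - 1.96*q + 2.86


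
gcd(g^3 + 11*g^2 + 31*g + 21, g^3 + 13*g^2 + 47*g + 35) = g^2 + 8*g + 7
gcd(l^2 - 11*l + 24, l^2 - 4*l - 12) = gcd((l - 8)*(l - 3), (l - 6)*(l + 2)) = 1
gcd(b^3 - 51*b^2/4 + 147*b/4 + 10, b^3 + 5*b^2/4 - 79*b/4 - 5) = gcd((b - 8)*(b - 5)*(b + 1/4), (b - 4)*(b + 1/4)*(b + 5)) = b + 1/4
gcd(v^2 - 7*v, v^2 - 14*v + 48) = 1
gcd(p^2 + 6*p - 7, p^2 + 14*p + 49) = p + 7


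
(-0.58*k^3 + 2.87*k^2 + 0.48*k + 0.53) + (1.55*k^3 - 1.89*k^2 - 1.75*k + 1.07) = 0.97*k^3 + 0.98*k^2 - 1.27*k + 1.6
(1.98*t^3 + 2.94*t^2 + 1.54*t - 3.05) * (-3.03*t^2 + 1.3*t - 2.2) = -5.9994*t^5 - 6.3342*t^4 - 5.2002*t^3 + 4.7755*t^2 - 7.353*t + 6.71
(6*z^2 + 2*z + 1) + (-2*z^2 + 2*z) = 4*z^2 + 4*z + 1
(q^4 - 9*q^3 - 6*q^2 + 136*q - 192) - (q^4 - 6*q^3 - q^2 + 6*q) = -3*q^3 - 5*q^2 + 130*q - 192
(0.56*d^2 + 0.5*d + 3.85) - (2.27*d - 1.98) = 0.56*d^2 - 1.77*d + 5.83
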